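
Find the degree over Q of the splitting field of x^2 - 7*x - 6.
[K:Q] = 2

The discriminant of x^2 + (-7)*x + (-6) is b^2 - 4c = 49 - (-24) = 73. Since 73 is not a perfect square in Q, the polynomial is irreducible over Q. Its two roots generate a degree-2 extension, so [K:Q] = 2.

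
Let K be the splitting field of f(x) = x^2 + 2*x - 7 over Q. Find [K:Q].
[K:Q] = 2

The discriminant of x^2 + (2)*x + (-7) is b^2 - 4c = 4 - (-28) = 32. Since 32 is not a perfect square in Q, the polynomial is irreducible over Q. Its two roots generate a degree-2 extension, so [K:Q] = 2.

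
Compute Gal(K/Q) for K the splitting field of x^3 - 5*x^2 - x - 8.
Gal(K/Q) = S_3 (symmetric group of order 6)

Compute the discriminant of x^3 + (-5)*x^2 + (-1)*x + (-8): Δ = -6419. Since Δ is not a rational square, the Galois group is not contained in A_3; it must be the full S_3 (irreducibility of the cubic rules out anything smaller).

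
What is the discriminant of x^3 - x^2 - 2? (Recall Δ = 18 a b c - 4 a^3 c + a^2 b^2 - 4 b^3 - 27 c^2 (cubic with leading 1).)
Δ = -116

For x^3 + a x^2 + b x + c the discriminant is Δ = 18 a b c - 4 a^3 c + a^2 b^2 - 4 b^3 - 27 c^2.
Plug a = -1, b = 0, c = -2:
  18*(-1)*(0)*(-2) - 4*(-1)^3*(-2) + (-1)^2*(0)^2 - 4*(0)^3 - 27*(-2)^2
  = 0 + (-8) + 0 + (0) + (-108)
  = -116.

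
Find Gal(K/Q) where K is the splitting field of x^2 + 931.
Gal(K/Q) = Z/2Z (cyclic of order 2)

x^2 + 931 is irreducible over Q since -931 is not a rational square. The splitting field Q(sqrt(-931)) has degree 2 over Q, and its unique nontrivial automorphism is sqrt(-931) ↦ -sqrt(-931). Hence Gal(Q(sqrt(-931))/Q) = Z/2Z.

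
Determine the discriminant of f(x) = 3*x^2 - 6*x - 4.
Δ = 84

For a quadratic a x^2 + b x + c the discriminant is Δ = b^2 - 4ac = (-6)^2 - 4*(3)*(-4) = 36 - (-48) = 84.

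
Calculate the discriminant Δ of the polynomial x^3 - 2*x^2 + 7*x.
Δ = -1176

For x^3 + a x^2 + b x + c the discriminant is Δ = 18 a b c - 4 a^3 c + a^2 b^2 - 4 b^3 - 27 c^2.
Plug a = -2, b = 7, c = 0:
  18*(-2)*(7)*(0) - 4*(-2)^3*(0) + (-2)^2*(7)^2 - 4*(7)^3 - 27*(0)^2
  = 0 + (0) + 196 + (-1372) + (0)
  = -1176.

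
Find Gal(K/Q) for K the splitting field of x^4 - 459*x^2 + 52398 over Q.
Gal(K/Q) = V_4 (Klein four-group, Z/2Z × Z/2Z)

f factors as (x^2 - 246)(x^2 - 213), so the splitting field is K = Q(sqrt(246), sqrt(213)). The elements 246, 213, 52398 are all non-squares in Q, so sqrt(246) and sqrt(213) generate independent quadratic extensions. Thus [K:Q] = 4 and Gal(K/Q) is generated by the two order-2 automorphisms sqrt(246) ↦ -sqrt(246) and sqrt(213) ↦ -sqrt(213), giving V_4.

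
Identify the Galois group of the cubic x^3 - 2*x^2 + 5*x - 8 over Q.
Gal(K/Q) = S_3 (symmetric group of order 6)

Compute the discriminant of x^3 + (-2)*x^2 + (5)*x + (-8): Δ = -944. Since Δ is not a rational square, the Galois group is not contained in A_3; it must be the full S_3 (irreducibility of the cubic rules out anything smaller).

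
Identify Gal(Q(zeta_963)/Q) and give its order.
|Gal(Q(zeta_963)/Q)| = phi(963) = 636; group ≅ (Z/963Z)^* ≅ Z/6Z × Z/106Z

The n-th cyclotomic polynomial Φ_963(x) is the minimal polynomial of zeta_963 over Q and has degree phi(963) = 636. So Q(zeta_963) is a degree-636 Galois extension with Galois group (Z/963Z)^*. By CRT, (Z/963Z)^* ≅ (Z/9Z)^* × (Z/107Z)^*. Each prime-power unit group is (Z/9Z)^* ≅ Z/6Z; (Z/107Z)^* ≅ Z/106Z. Hence Gal(Q(zeta_963)/Q) ≅ Z/6Z × Z/106Z.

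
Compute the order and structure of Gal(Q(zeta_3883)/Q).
|Gal(Q(zeta_3883)/Q)| = phi(3883) = 3520; group ≅ (Z/3883Z)^* ≅ Z/10Z × Z/352Z

The n-th cyclotomic polynomial Φ_3883(x) is the minimal polynomial of zeta_3883 over Q and has degree phi(3883) = 3520. So Q(zeta_3883) is a degree-3520 Galois extension with Galois group (Z/3883Z)^*. By CRT, (Z/3883Z)^* ≅ (Z/11Z)^* × (Z/353Z)^*. Each prime-power unit group is (Z/11Z)^* ≅ Z/10Z; (Z/353Z)^* ≅ Z/352Z. Hence Gal(Q(zeta_3883)/Q) ≅ Z/10Z × Z/352Z.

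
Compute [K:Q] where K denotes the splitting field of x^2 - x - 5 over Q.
[K:Q] = 2

The discriminant of x^2 + (-1)*x + (-5) is b^2 - 4c = 1 - (-20) = 21. Since 21 is not a perfect square in Q, the polynomial is irreducible over Q. Its two roots generate a degree-2 extension, so [K:Q] = 2.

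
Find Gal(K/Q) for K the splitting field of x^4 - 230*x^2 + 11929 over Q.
Gal(K/Q) = V_4 (Klein four-group, Z/2Z × Z/2Z)

f factors as (x^2 - 79)(x^2 - 151), so the splitting field is K = Q(sqrt(79), sqrt(151)). The elements 79, 151, 11929 are all non-squares in Q, so sqrt(79) and sqrt(151) generate independent quadratic extensions. Thus [K:Q] = 4 and Gal(K/Q) is generated by the two order-2 automorphisms sqrt(79) ↦ -sqrt(79) and sqrt(151) ↦ -sqrt(151), giving V_4.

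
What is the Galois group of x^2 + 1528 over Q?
Gal(K/Q) = Z/2Z (cyclic of order 2)

x^2 + 1528 is irreducible over Q since -1528 is not a rational square. The splitting field Q(sqrt(-1528)) has degree 2 over Q, and its unique nontrivial automorphism is sqrt(-1528) ↦ -sqrt(-1528). Hence Gal(Q(sqrt(-1528))/Q) = Z/2Z.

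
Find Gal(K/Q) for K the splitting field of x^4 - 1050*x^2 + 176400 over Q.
Gal(K/Q) = Z/2Z (cyclic of order 2)

f factors as (x^2 - 840)(x^2 - 210), so the splitting field is K = Q(sqrt(840), sqrt(210)). The squarefree part of 840 is 210 and the squarefree part of 210 is also 210, so sqrt(840) and sqrt(210) are both rational multiples of sqrt(210). Hence Q(sqrt(840)) = Q(sqrt(210)) = Q(sqrt(210)), and the splitting field collapses to a single degree-2 extension with Galois group Z/2Z.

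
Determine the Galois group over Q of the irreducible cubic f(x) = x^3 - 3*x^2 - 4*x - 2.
Gal(K/Q) = S_3 (symmetric group of order 6)

Compute the discriminant of x^3 + (-3)*x^2 + (-4)*x + (-2): Δ = -356. Since Δ is not a rational square, the Galois group is not contained in A_3; it must be the full S_3 (irreducibility of the cubic rules out anything smaller).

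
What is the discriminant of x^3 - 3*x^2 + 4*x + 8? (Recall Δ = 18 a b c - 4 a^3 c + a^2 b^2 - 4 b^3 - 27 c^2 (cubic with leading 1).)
Δ = -2704

For x^3 + a x^2 + b x + c the discriminant is Δ = 18 a b c - 4 a^3 c + a^2 b^2 - 4 b^3 - 27 c^2.
Plug a = -3, b = 4, c = 8:
  18*(-3)*(4)*(8) - 4*(-3)^3*(8) + (-3)^2*(4)^2 - 4*(4)^3 - 27*(8)^2
  = -1728 + (864) + 144 + (-256) + (-1728)
  = -2704.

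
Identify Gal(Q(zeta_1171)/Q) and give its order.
|Gal(Q(zeta_1171)/Q)| = phi(1171) = 1170; group ≅ (Z/1171Z)^* ≅ Z/1170Z

The n-th cyclotomic polynomial Φ_1171(x) is the minimal polynomial of zeta_1171 over Q and has degree phi(1171) = 1170. So Q(zeta_1171) is a degree-1170 Galois extension with Galois group (Z/1171Z)^*. (Z/1171Z)^* is cyclic since 1171 is an odd prime power (or 4). Hence Gal(Q(zeta_1171)/Q) ≅ Z/1170Z.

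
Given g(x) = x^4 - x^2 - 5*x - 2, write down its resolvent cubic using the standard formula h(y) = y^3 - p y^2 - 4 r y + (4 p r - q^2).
h(y) = y^3 + y^2 + 8*y - 17

Identify coefficients: p = -1, q = -5, r = -2.
Plug into h(y) = y^3 - p y^2 - 4 r y + (4 p r - q^2):
  h(y) = y^3 - (-1) y^2 - 4*(-2) y + (4*(-1)*(-2) - (-5)^2)
       = y^3 + (1) y^2 + (8) y + (-17).
Simplifying: h(y) = y^3 + y^2 + 8*y - 17.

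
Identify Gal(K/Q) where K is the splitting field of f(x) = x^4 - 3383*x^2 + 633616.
Gal(K/Q) = Z/2Z (cyclic of order 2)

f factors as (x^2 - 199)(x^2 - 3184), so the splitting field is K = Q(sqrt(199), sqrt(3184)). The squarefree part of 199 is 199 and the squarefree part of 3184 is also 199, so sqrt(199) and sqrt(3184) are both rational multiples of sqrt(199). Hence Q(sqrt(199)) = Q(sqrt(3184)) = Q(sqrt(199)), and the splitting field collapses to a single degree-2 extension with Galois group Z/2Z.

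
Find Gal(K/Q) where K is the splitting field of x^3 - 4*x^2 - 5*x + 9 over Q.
Gal(K/Q) = S_3 (symmetric group of order 6)

Compute the discriminant of x^3 + (-4)*x^2 + (-5)*x + (9): Δ = 4257. Since Δ is not a rational square, the Galois group is not contained in A_3; it must be the full S_3 (irreducibility of the cubic rules out anything smaller).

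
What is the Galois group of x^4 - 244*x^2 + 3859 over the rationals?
Gal(K/Q) = V_4 (Klein four-group, Z/2Z × Z/2Z)

f factors as (x^2 - 17)(x^2 - 227), so the splitting field is K = Q(sqrt(17), sqrt(227)). The elements 17, 227, 3859 are all non-squares in Q, so sqrt(17) and sqrt(227) generate independent quadratic extensions. Thus [K:Q] = 4 and Gal(K/Q) is generated by the two order-2 automorphisms sqrt(17) ↦ -sqrt(17) and sqrt(227) ↦ -sqrt(227), giving V_4.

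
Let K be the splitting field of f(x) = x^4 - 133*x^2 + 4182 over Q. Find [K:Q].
[K:Q] = 4

f factors as (x^2 - 82)(x^2 - 51); the splitting field is K = Q(sqrt(82), sqrt(51)). Since 82, 51, and 4182 are all non-squares in Q, the three subfields Q(sqrt(82)), Q(sqrt(51)), Q(sqrt(4182)) are distinct degree-2 extensions, so [K:Q] = 4 (Klein four Galois group).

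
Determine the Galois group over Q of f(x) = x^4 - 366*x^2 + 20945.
Gal(K/Q) = V_4 (Klein four-group, Z/2Z × Z/2Z)

f factors as (x^2 - 71)(x^2 - 295), so the splitting field is K = Q(sqrt(71), sqrt(295)). The elements 71, 295, 20945 are all non-squares in Q, so sqrt(71) and sqrt(295) generate independent quadratic extensions. Thus [K:Q] = 4 and Gal(K/Q) is generated by the two order-2 automorphisms sqrt(71) ↦ -sqrt(71) and sqrt(295) ↦ -sqrt(295), giving V_4.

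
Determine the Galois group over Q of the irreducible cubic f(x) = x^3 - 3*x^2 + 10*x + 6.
Gal(K/Q) = S_3 (symmetric group of order 6)

Compute the discriminant of x^3 + (-3)*x^2 + (10)*x + (6): Δ = -6664. Since Δ is not a rational square, the Galois group is not contained in A_3; it must be the full S_3 (irreducibility of the cubic rules out anything smaller).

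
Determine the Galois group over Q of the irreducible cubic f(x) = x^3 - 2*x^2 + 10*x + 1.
Gal(K/Q) = S_3 (symmetric group of order 6)

Compute the discriminant of x^3 + (-2)*x^2 + (10)*x + (1): Δ = -3955. Since Δ is not a rational square, the Galois group is not contained in A_3; it must be the full S_3 (irreducibility of the cubic rules out anything smaller).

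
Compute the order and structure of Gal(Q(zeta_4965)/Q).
|Gal(Q(zeta_4965)/Q)| = phi(4965) = 2640; group ≅ (Z/4965Z)^* ≅ Z/2Z × Z/4Z × Z/330Z

The n-th cyclotomic polynomial Φ_4965(x) is the minimal polynomial of zeta_4965 over Q and has degree phi(4965) = 2640. So Q(zeta_4965) is a degree-2640 Galois extension with Galois group (Z/4965Z)^*. By CRT, (Z/4965Z)^* ≅ (Z/3Z)^* × (Z/5Z)^* × (Z/331Z)^*. Each prime-power unit group is (Z/3Z)^* ≅ Z/2Z; (Z/5Z)^* ≅ Z/4Z; (Z/331Z)^* ≅ Z/330Z. Hence Gal(Q(zeta_4965)/Q) ≅ Z/2Z × Z/4Z × Z/330Z.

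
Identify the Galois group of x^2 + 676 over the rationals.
Gal(K/Q) = Z/2Z (cyclic of order 2)

x^2 + 676 is irreducible over Q since -676 is not a rational square. The splitting field Q(sqrt(-676)) has degree 2 over Q, and its unique nontrivial automorphism is sqrt(-676) ↦ -sqrt(-676). Hence Gal(Q(sqrt(-676))/Q) = Z/2Z.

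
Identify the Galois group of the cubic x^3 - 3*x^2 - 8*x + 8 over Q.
Gal(K/Q) = S_3 (symmetric group of order 6)

Compute the discriminant of x^3 + (-3)*x^2 + (-8)*x + (8): Δ = 5216. Since Δ is not a rational square, the Galois group is not contained in A_3; it must be the full S_3 (irreducibility of the cubic rules out anything smaller).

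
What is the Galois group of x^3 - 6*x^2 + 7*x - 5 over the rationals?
Gal(K/Q) = S_3 (symmetric group of order 6)

Compute the discriminant of x^3 + (-6)*x^2 + (7)*x + (-5): Δ = -823. Since Δ is not a rational square, the Galois group is not contained in A_3; it must be the full S_3 (irreducibility of the cubic rules out anything smaller).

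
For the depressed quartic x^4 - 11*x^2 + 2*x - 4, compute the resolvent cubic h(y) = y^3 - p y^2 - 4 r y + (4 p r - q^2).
h(y) = y^3 + 11*y^2 + 16*y + 172

Identify coefficients: p = -11, q = 2, r = -4.
Plug into h(y) = y^3 - p y^2 - 4 r y + (4 p r - q^2):
  h(y) = y^3 - (-11) y^2 - 4*(-4) y + (4*(-11)*(-4) - (2)^2)
       = y^3 + (11) y^2 + (16) y + (172).
Simplifying: h(y) = y^3 + 11*y^2 + 16*y + 172.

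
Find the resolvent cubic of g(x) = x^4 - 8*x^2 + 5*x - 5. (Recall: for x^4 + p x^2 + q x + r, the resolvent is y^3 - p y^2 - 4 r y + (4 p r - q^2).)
h(y) = y^3 + 8*y^2 + 20*y + 135

Identify coefficients: p = -8, q = 5, r = -5.
Plug into h(y) = y^3 - p y^2 - 4 r y + (4 p r - q^2):
  h(y) = y^3 - (-8) y^2 - 4*(-5) y + (4*(-8)*(-5) - (5)^2)
       = y^3 + (8) y^2 + (20) y + (135).
Simplifying: h(y) = y^3 + 8*y^2 + 20*y + 135.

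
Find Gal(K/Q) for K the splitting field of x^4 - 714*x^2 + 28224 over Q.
Gal(K/Q) = Z/2Z (cyclic of order 2)

f factors as (x^2 - 42)(x^2 - 672), so the splitting field is K = Q(sqrt(42), sqrt(672)). The squarefree part of 42 is 42 and the squarefree part of 672 is also 42, so sqrt(42) and sqrt(672) are both rational multiples of sqrt(42). Hence Q(sqrt(42)) = Q(sqrt(672)) = Q(sqrt(42)), and the splitting field collapses to a single degree-2 extension with Galois group Z/2Z.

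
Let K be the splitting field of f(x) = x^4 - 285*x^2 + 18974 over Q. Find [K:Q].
[K:Q] = 4

f factors as (x^2 - 106)(x^2 - 179); the splitting field is K = Q(sqrt(106), sqrt(179)). Since 106, 179, and 18974 are all non-squares in Q, the three subfields Q(sqrt(106)), Q(sqrt(179)), Q(sqrt(18974)) are distinct degree-2 extensions, so [K:Q] = 4 (Klein four Galois group).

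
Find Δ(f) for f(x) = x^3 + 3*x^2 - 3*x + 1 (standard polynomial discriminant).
Δ = -108

For x^3 + a x^2 + b x + c the discriminant is Δ = 18 a b c - 4 a^3 c + a^2 b^2 - 4 b^3 - 27 c^2.
Plug a = 3, b = -3, c = 1:
  18*(3)*(-3)*(1) - 4*(3)^3*(1) + (3)^2*(-3)^2 - 4*(-3)^3 - 27*(1)^2
  = -162 + (-108) + 81 + (108) + (-27)
  = -108.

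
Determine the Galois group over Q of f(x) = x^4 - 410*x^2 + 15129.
Gal(K/Q) = Z/2Z (cyclic of order 2)

f factors as (x^2 - 369)(x^2 - 41), so the splitting field is K = Q(sqrt(369), sqrt(41)). The squarefree part of 369 is 41 and the squarefree part of 41 is also 41, so sqrt(369) and sqrt(41) are both rational multiples of sqrt(41). Hence Q(sqrt(369)) = Q(sqrt(41)) = Q(sqrt(41)), and the splitting field collapses to a single degree-2 extension with Galois group Z/2Z.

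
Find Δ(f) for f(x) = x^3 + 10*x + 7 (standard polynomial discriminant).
Δ = -5323

For a depressed cubic x^3 + p x + q the discriminant is Δ = -4 p^3 - 27 q^2 = -4*(10)^3 - 27*(7)^2 = -4000 - 1323 = -5323.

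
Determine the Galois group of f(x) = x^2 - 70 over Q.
Gal(K/Q) = Z/2Z (cyclic of order 2)

x^2 - 70 is irreducible over Q since 70 is not a rational square. The splitting field Q(sqrt(70)) has degree 2 over Q, and its unique nontrivial automorphism is sqrt(70) ↦ -sqrt(70). Hence Gal(Q(sqrt(70))/Q) = Z/2Z.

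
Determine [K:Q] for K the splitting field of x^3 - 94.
[K:Q] = 6

x^3 - 94 has one real root r = 94^(1/3) and two complex roots r*zeta_3, r*zeta_3^2 where zeta_3 = e^(2*pi*i/3). The splitting field is Q(r, zeta_3). [Q(r):Q] = 3 and [Q(zeta_3):Q] = 2 with gcd = 1, so [Q(r, zeta_3):Q] = 3 * 2 = 6.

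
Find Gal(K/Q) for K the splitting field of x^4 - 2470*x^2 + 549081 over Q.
Gal(K/Q) = Z/2Z (cyclic of order 2)

f factors as (x^2 - 247)(x^2 - 2223), so the splitting field is K = Q(sqrt(247), sqrt(2223)). The squarefree part of 247 is 247 and the squarefree part of 2223 is also 247, so sqrt(247) and sqrt(2223) are both rational multiples of sqrt(247). Hence Q(sqrt(247)) = Q(sqrt(2223)) = Q(sqrt(247)), and the splitting field collapses to a single degree-2 extension with Galois group Z/2Z.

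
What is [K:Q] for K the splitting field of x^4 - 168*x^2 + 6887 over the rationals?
[K:Q] = 4

f factors as (x^2 - 97)(x^2 - 71); the splitting field is K = Q(sqrt(97), sqrt(71)). Since 97, 71, and 6887 are all non-squares in Q, the three subfields Q(sqrt(97)), Q(sqrt(71)), Q(sqrt(6887)) are distinct degree-2 extensions, so [K:Q] = 4 (Klein four Galois group).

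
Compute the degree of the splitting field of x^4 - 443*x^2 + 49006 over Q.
[K:Q] = 4

f factors as (x^2 - 229)(x^2 - 214); the splitting field is K = Q(sqrt(229), sqrt(214)). Since 229, 214, and 49006 are all non-squares in Q, the three subfields Q(sqrt(229)), Q(sqrt(214)), Q(sqrt(49006)) are distinct degree-2 extensions, so [K:Q] = 4 (Klein four Galois group).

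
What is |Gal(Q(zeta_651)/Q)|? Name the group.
|Gal(Q(zeta_651)/Q)| = phi(651) = 360; group ≅ (Z/651Z)^* ≅ Z/2Z × Z/6Z × Z/30Z

The n-th cyclotomic polynomial Φ_651(x) is the minimal polynomial of zeta_651 over Q and has degree phi(651) = 360. So Q(zeta_651) is a degree-360 Galois extension with Galois group (Z/651Z)^*. By CRT, (Z/651Z)^* ≅ (Z/3Z)^* × (Z/7Z)^* × (Z/31Z)^*. Each prime-power unit group is (Z/3Z)^* ≅ Z/2Z; (Z/7Z)^* ≅ Z/6Z; (Z/31Z)^* ≅ Z/30Z. Hence Gal(Q(zeta_651)/Q) ≅ Z/2Z × Z/6Z × Z/30Z.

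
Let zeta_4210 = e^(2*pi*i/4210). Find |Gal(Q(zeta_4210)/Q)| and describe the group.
|Gal(Q(zeta_4210)/Q)| = phi(4210) = 1680; group ≅ (Z/4210Z)^* ≅ Z/4Z × Z/420Z

The n-th cyclotomic polynomial Φ_4210(x) is the minimal polynomial of zeta_4210 over Q and has degree phi(4210) = 1680. So Q(zeta_4210) is a degree-1680 Galois extension with Galois group (Z/4210Z)^*. By CRT, (Z/4210Z)^* ≅ (Z/2Z)^* × (Z/5Z)^* × (Z/421Z)^*. Each prime-power unit group is (Z/2Z)^* ≅ trivial group (order 1); (Z/5Z)^* ≅ Z/4Z; (Z/421Z)^* ≅ Z/420Z. Hence Gal(Q(zeta_4210)/Q) ≅ Z/4Z × Z/420Z.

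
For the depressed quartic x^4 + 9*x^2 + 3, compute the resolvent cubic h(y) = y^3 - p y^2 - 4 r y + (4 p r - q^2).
h(y) = y^3 - 9*y^2 - 12*y + 108

Identify coefficients: p = 9, q = 0, r = 3.
Plug into h(y) = y^3 - p y^2 - 4 r y + (4 p r - q^2):
  h(y) = y^3 - (9) y^2 - 4*(3) y + (4*(9)*(3) - (0)^2)
       = y^3 + (-9) y^2 + (-12) y + (108).
Simplifying: h(y) = y^3 - 9*y^2 - 12*y + 108.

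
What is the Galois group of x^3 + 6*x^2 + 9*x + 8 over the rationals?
Gal(K/Q) = S_3 (symmetric group of order 6)

Compute the discriminant of x^3 + (6)*x^2 + (9)*x + (8): Δ = -864. Since Δ is not a rational square, the Galois group is not contained in A_3; it must be the full S_3 (irreducibility of the cubic rules out anything smaller).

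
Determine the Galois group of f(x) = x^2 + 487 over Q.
Gal(K/Q) = Z/2Z (cyclic of order 2)

x^2 + 487 is irreducible over Q since -487 is not a rational square. The splitting field Q(sqrt(-487)) has degree 2 over Q, and its unique nontrivial automorphism is sqrt(-487) ↦ -sqrt(-487). Hence Gal(Q(sqrt(-487))/Q) = Z/2Z.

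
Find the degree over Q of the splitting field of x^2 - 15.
[K:Q] = 2

The discriminant of x^2 + (0)*x + (-15) is b^2 - 4c = 0 - (-60) = 60. Since 60 is not a perfect square in Q, the polynomial is irreducible over Q. Its two roots generate a degree-2 extension, so [K:Q] = 2.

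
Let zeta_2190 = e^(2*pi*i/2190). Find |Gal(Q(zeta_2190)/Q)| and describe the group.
|Gal(Q(zeta_2190)/Q)| = phi(2190) = 576; group ≅ (Z/2190Z)^* ≅ Z/2Z × Z/4Z × Z/72Z

The n-th cyclotomic polynomial Φ_2190(x) is the minimal polynomial of zeta_2190 over Q and has degree phi(2190) = 576. So Q(zeta_2190) is a degree-576 Galois extension with Galois group (Z/2190Z)^*. By CRT, (Z/2190Z)^* ≅ (Z/2Z)^* × (Z/3Z)^* × (Z/5Z)^* × (Z/73Z)^*. Each prime-power unit group is (Z/2Z)^* ≅ trivial group (order 1); (Z/3Z)^* ≅ Z/2Z; (Z/5Z)^* ≅ Z/4Z; (Z/73Z)^* ≅ Z/72Z. Hence Gal(Q(zeta_2190)/Q) ≅ Z/2Z × Z/4Z × Z/72Z.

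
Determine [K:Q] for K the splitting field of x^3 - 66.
[K:Q] = 6

x^3 - 66 has one real root r = 66^(1/3) and two complex roots r*zeta_3, r*zeta_3^2 where zeta_3 = e^(2*pi*i/3). The splitting field is Q(r, zeta_3). [Q(r):Q] = 3 and [Q(zeta_3):Q] = 2 with gcd = 1, so [Q(r, zeta_3):Q] = 3 * 2 = 6.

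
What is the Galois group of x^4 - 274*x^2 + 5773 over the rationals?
Gal(K/Q) = V_4 (Klein four-group, Z/2Z × Z/2Z)

f factors as (x^2 - 251)(x^2 - 23), so the splitting field is K = Q(sqrt(251), sqrt(23)). The elements 251, 23, 5773 are all non-squares in Q, so sqrt(251) and sqrt(23) generate independent quadratic extensions. Thus [K:Q] = 4 and Gal(K/Q) is generated by the two order-2 automorphisms sqrt(251) ↦ -sqrt(251) and sqrt(23) ↦ -sqrt(23), giving V_4.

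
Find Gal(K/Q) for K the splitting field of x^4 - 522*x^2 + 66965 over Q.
Gal(K/Q) = V_4 (Klein four-group, Z/2Z × Z/2Z)

f factors as (x^2 - 295)(x^2 - 227), so the splitting field is K = Q(sqrt(295), sqrt(227)). The elements 295, 227, 66965 are all non-squares in Q, so sqrt(295) and sqrt(227) generate independent quadratic extensions. Thus [K:Q] = 4 and Gal(K/Q) is generated by the two order-2 automorphisms sqrt(295) ↦ -sqrt(295) and sqrt(227) ↦ -sqrt(227), giving V_4.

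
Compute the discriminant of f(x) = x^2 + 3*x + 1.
Δ = 5

For a quadratic a x^2 + b x + c the discriminant is Δ = b^2 - 4ac = (3)^2 - 4*(1)*(1) = 9 - (4) = 5.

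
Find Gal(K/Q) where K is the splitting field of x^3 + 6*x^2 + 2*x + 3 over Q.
Gal(K/Q) = S_3 (symmetric group of order 6)

Compute the discriminant of x^3 + (6)*x^2 + (2)*x + (3): Δ = -2075. Since Δ is not a rational square, the Galois group is not contained in A_3; it must be the full S_3 (irreducibility of the cubic rules out anything smaller).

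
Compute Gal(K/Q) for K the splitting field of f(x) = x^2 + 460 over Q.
Gal(K/Q) = Z/2Z (cyclic of order 2)

x^2 + 460 is irreducible over Q since -460 is not a rational square. The splitting field Q(sqrt(-460)) has degree 2 over Q, and its unique nontrivial automorphism is sqrt(-460) ↦ -sqrt(-460). Hence Gal(Q(sqrt(-460))/Q) = Z/2Z.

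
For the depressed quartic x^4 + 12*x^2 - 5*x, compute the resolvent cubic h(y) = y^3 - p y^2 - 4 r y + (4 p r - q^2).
h(y) = y^3 - 12*y^2 - 25

Identify coefficients: p = 12, q = -5, r = 0.
Plug into h(y) = y^3 - p y^2 - 4 r y + (4 p r - q^2):
  h(y) = y^3 - (12) y^2 - 4*(0) y + (4*(12)*(0) - (-5)^2)
       = y^3 + (-12) y^2 + (0) y + (-25).
Simplifying: h(y) = y^3 - 12*y^2 - 25.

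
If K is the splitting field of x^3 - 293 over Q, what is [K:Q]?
[K:Q] = 6

x^3 - 293 has one real root r = 293^(1/3) and two complex roots r*zeta_3, r*zeta_3^2 where zeta_3 = e^(2*pi*i/3). The splitting field is Q(r, zeta_3). [Q(r):Q] = 3 and [Q(zeta_3):Q] = 2 with gcd = 1, so [Q(r, zeta_3):Q] = 3 * 2 = 6.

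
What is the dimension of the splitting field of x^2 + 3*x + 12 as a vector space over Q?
[K:Q] = 2

The discriminant of x^2 + (3)*x + (12) is b^2 - 4c = 9 - (48) = -39. Since -39 is not a perfect square in Q, the polynomial is irreducible over Q. Its two roots generate a degree-2 extension, so [K:Q] = 2.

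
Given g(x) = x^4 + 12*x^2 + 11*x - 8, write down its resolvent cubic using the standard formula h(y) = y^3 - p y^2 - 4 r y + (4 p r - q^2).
h(y) = y^3 - 12*y^2 + 32*y - 505

Identify coefficients: p = 12, q = 11, r = -8.
Plug into h(y) = y^3 - p y^2 - 4 r y + (4 p r - q^2):
  h(y) = y^3 - (12) y^2 - 4*(-8) y + (4*(12)*(-8) - (11)^2)
       = y^3 + (-12) y^2 + (32) y + (-505).
Simplifying: h(y) = y^3 - 12*y^2 + 32*y - 505.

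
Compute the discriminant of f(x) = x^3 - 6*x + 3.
Δ = 621

For x^3 + a x^2 + b x + c the discriminant is Δ = 18 a b c - 4 a^3 c + a^2 b^2 - 4 b^3 - 27 c^2.
Plug a = 0, b = -6, c = 3:
  18*(0)*(-6)*(3) - 4*(0)^3*(3) + (0)^2*(-6)^2 - 4*(-6)^3 - 27*(3)^2
  = 0 + (0) + 0 + (864) + (-243)
  = 621.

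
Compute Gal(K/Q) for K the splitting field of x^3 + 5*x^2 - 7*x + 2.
Gal(K/Q) = S_3 (symmetric group of order 6)

Compute the discriminant of x^3 + (5)*x^2 + (-7)*x + (2): Δ = 229. Since Δ is not a rational square, the Galois group is not contained in A_3; it must be the full S_3 (irreducibility of the cubic rules out anything smaller).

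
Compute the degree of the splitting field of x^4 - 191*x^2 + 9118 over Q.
[K:Q] = 4

f factors as (x^2 - 94)(x^2 - 97); the splitting field is K = Q(sqrt(94), sqrt(97)). Since 94, 97, and 9118 are all non-squares in Q, the three subfields Q(sqrt(94)), Q(sqrt(97)), Q(sqrt(9118)) are distinct degree-2 extensions, so [K:Q] = 4 (Klein four Galois group).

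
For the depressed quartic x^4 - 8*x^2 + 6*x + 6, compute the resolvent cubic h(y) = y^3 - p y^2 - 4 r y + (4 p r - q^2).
h(y) = y^3 + 8*y^2 - 24*y - 228

Identify coefficients: p = -8, q = 6, r = 6.
Plug into h(y) = y^3 - p y^2 - 4 r y + (4 p r - q^2):
  h(y) = y^3 - (-8) y^2 - 4*(6) y + (4*(-8)*(6) - (6)^2)
       = y^3 + (8) y^2 + (-24) y + (-228).
Simplifying: h(y) = y^3 + 8*y^2 - 24*y - 228.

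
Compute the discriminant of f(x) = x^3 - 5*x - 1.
Δ = 473

For x^3 + a x^2 + b x + c the discriminant is Δ = 18 a b c - 4 a^3 c + a^2 b^2 - 4 b^3 - 27 c^2.
Plug a = 0, b = -5, c = -1:
  18*(0)*(-5)*(-1) - 4*(0)^3*(-1) + (0)^2*(-5)^2 - 4*(-5)^3 - 27*(-1)^2
  = 0 + (0) + 0 + (500) + (-27)
  = 473.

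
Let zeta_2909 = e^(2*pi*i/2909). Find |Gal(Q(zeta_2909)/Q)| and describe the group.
|Gal(Q(zeta_2909)/Q)| = phi(2909) = 2908; group ≅ (Z/2909Z)^* ≅ Z/2908Z

The n-th cyclotomic polynomial Φ_2909(x) is the minimal polynomial of zeta_2909 over Q and has degree phi(2909) = 2908. So Q(zeta_2909) is a degree-2908 Galois extension with Galois group (Z/2909Z)^*. (Z/2909Z)^* is cyclic since 2909 is an odd prime power (or 4). Hence Gal(Q(zeta_2909)/Q) ≅ Z/2908Z.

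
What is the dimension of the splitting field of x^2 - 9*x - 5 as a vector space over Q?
[K:Q] = 2

The discriminant of x^2 + (-9)*x + (-5) is b^2 - 4c = 81 - (-20) = 101. Since 101 is not a perfect square in Q, the polynomial is irreducible over Q. Its two roots generate a degree-2 extension, so [K:Q] = 2.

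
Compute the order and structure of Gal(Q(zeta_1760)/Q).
|Gal(Q(zeta_1760)/Q)| = phi(1760) = 640; group ≅ (Z/1760Z)^* ≅ Z/2Z × Z/4Z × Z/8Z × Z/10Z

The n-th cyclotomic polynomial Φ_1760(x) is the minimal polynomial of zeta_1760 over Q and has degree phi(1760) = 640. So Q(zeta_1760) is a degree-640 Galois extension with Galois group (Z/1760Z)^*. By CRT, (Z/1760Z)^* ≅ (Z/32Z)^* × (Z/5Z)^* × (Z/11Z)^*. Each prime-power unit group is (Z/32Z)^* ≅ Z/2Z × Z/8Z; (Z/5Z)^* ≅ Z/4Z; (Z/11Z)^* ≅ Z/10Z. Hence Gal(Q(zeta_1760)/Q) ≅ Z/2Z × Z/4Z × Z/8Z × Z/10Z.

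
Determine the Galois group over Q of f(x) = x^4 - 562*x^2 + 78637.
Gal(K/Q) = V_4 (Klein four-group, Z/2Z × Z/2Z)

f factors as (x^2 - 299)(x^2 - 263), so the splitting field is K = Q(sqrt(299), sqrt(263)). The elements 299, 263, 78637 are all non-squares in Q, so sqrt(299) and sqrt(263) generate independent quadratic extensions. Thus [K:Q] = 4 and Gal(K/Q) is generated by the two order-2 automorphisms sqrt(299) ↦ -sqrt(299) and sqrt(263) ↦ -sqrt(263), giving V_4.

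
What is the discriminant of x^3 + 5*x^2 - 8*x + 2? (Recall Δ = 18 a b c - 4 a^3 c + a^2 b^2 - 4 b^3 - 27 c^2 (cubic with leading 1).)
Δ = 1100

For x^3 + a x^2 + b x + c the discriminant is Δ = 18 a b c - 4 a^3 c + a^2 b^2 - 4 b^3 - 27 c^2.
Plug a = 5, b = -8, c = 2:
  18*(5)*(-8)*(2) - 4*(5)^3*(2) + (5)^2*(-8)^2 - 4*(-8)^3 - 27*(2)^2
  = -1440 + (-1000) + 1600 + (2048) + (-108)
  = 1100.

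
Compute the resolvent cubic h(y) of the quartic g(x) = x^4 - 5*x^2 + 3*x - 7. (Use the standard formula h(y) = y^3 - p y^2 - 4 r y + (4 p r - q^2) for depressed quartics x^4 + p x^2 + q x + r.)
h(y) = y^3 + 5*y^2 + 28*y + 131

Identify coefficients: p = -5, q = 3, r = -7.
Plug into h(y) = y^3 - p y^2 - 4 r y + (4 p r - q^2):
  h(y) = y^3 - (-5) y^2 - 4*(-7) y + (4*(-5)*(-7) - (3)^2)
       = y^3 + (5) y^2 + (28) y + (131).
Simplifying: h(y) = y^3 + 5*y^2 + 28*y + 131.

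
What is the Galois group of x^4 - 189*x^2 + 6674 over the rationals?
Gal(K/Q) = V_4 (Klein four-group, Z/2Z × Z/2Z)

f factors as (x^2 - 47)(x^2 - 142), so the splitting field is K = Q(sqrt(47), sqrt(142)). The elements 47, 142, 6674 are all non-squares in Q, so sqrt(47) and sqrt(142) generate independent quadratic extensions. Thus [K:Q] = 4 and Gal(K/Q) is generated by the two order-2 automorphisms sqrt(47) ↦ -sqrt(47) and sqrt(142) ↦ -sqrt(142), giving V_4.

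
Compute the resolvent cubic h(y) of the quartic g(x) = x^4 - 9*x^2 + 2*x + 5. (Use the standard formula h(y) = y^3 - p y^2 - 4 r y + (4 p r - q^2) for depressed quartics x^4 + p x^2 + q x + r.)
h(y) = y^3 + 9*y^2 - 20*y - 184

Identify coefficients: p = -9, q = 2, r = 5.
Plug into h(y) = y^3 - p y^2 - 4 r y + (4 p r - q^2):
  h(y) = y^3 - (-9) y^2 - 4*(5) y + (4*(-9)*(5) - (2)^2)
       = y^3 + (9) y^2 + (-20) y + (-184).
Simplifying: h(y) = y^3 + 9*y^2 - 20*y - 184.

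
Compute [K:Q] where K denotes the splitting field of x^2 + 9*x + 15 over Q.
[K:Q] = 2

The discriminant of x^2 + (9)*x + (15) is b^2 - 4c = 81 - (60) = 21. Since 21 is not a perfect square in Q, the polynomial is irreducible over Q. Its two roots generate a degree-2 extension, so [K:Q] = 2.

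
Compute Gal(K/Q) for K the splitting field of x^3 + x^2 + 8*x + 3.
Gal(K/Q) = S_3 (symmetric group of order 6)

Compute the discriminant of x^3 + (1)*x^2 + (8)*x + (3): Δ = -1807. Since Δ is not a rational square, the Galois group is not contained in A_3; it must be the full S_3 (irreducibility of the cubic rules out anything smaller).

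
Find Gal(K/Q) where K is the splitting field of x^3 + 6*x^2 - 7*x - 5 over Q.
Gal(K/Q) = S_3 (symmetric group of order 6)

Compute the discriminant of x^3 + (6)*x^2 + (-7)*x + (-5): Δ = 10561. Since Δ is not a rational square, the Galois group is not contained in A_3; it must be the full S_3 (irreducibility of the cubic rules out anything smaller).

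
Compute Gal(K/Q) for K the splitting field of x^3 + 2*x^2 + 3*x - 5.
Gal(K/Q) = S_3 (symmetric group of order 6)

Compute the discriminant of x^3 + (2)*x^2 + (3)*x + (-5): Δ = -1127. Since Δ is not a rational square, the Galois group is not contained in A_3; it must be the full S_3 (irreducibility of the cubic rules out anything smaller).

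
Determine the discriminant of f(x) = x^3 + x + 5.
Δ = -679

For x^3 + a x^2 + b x + c the discriminant is Δ = 18 a b c - 4 a^3 c + a^2 b^2 - 4 b^3 - 27 c^2.
Plug a = 0, b = 1, c = 5:
  18*(0)*(1)*(5) - 4*(0)^3*(5) + (0)^2*(1)^2 - 4*(1)^3 - 27*(5)^2
  = 0 + (0) + 0 + (-4) + (-675)
  = -679.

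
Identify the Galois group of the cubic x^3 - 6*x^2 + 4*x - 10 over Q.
Gal(K/Q) = S_3 (symmetric group of order 6)

Compute the discriminant of x^3 + (-6)*x^2 + (4)*x + (-10): Δ = -6700. Since Δ is not a rational square, the Galois group is not contained in A_3; it must be the full S_3 (irreducibility of the cubic rules out anything smaller).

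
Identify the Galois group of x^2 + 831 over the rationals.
Gal(K/Q) = Z/2Z (cyclic of order 2)

x^2 + 831 is irreducible over Q since -831 is not a rational square. The splitting field Q(sqrt(-831)) has degree 2 over Q, and its unique nontrivial automorphism is sqrt(-831) ↦ -sqrt(-831). Hence Gal(Q(sqrt(-831))/Q) = Z/2Z.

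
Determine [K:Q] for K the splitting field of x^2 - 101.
[K:Q] = 2

The polynomial x^2 - 101 is irreducible over Q since 101 is not a perfect square. Its splitting field is Q(sqrt(101)), which has degree 2 over Q.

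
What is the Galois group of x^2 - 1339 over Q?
Gal(K/Q) = Z/2Z (cyclic of order 2)

x^2 - 1339 is irreducible over Q since 1339 is not a rational square. The splitting field Q(sqrt(1339)) has degree 2 over Q, and its unique nontrivial automorphism is sqrt(1339) ↦ -sqrt(1339). Hence Gal(Q(sqrt(1339))/Q) = Z/2Z.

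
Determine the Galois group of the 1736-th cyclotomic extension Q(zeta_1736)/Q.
|Gal(Q(zeta_1736)/Q)| = phi(1736) = 720; group ≅ (Z/1736Z)^* ≅ Z/2Z × Z/2Z × Z/6Z × Z/30Z

The n-th cyclotomic polynomial Φ_1736(x) is the minimal polynomial of zeta_1736 over Q and has degree phi(1736) = 720. So Q(zeta_1736) is a degree-720 Galois extension with Galois group (Z/1736Z)^*. By CRT, (Z/1736Z)^* ≅ (Z/8Z)^* × (Z/7Z)^* × (Z/31Z)^*. Each prime-power unit group is (Z/8Z)^* ≅ Z/2Z × Z/2Z; (Z/7Z)^* ≅ Z/6Z; (Z/31Z)^* ≅ Z/30Z. Hence Gal(Q(zeta_1736)/Q) ≅ Z/2Z × Z/2Z × Z/6Z × Z/30Z.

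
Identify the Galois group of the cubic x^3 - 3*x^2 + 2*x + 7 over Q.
Gal(K/Q) = S_3 (symmetric group of order 6)

Compute the discriminant of x^3 + (-3)*x^2 + (2)*x + (7): Δ = -1319. Since Δ is not a rational square, the Galois group is not contained in A_3; it must be the full S_3 (irreducibility of the cubic rules out anything smaller).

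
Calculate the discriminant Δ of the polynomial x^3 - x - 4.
Δ = -428

For a depressed cubic x^3 + p x + q the discriminant is Δ = -4 p^3 - 27 q^2 = -4*(-1)^3 - 27*(-4)^2 = 4 - 432 = -428.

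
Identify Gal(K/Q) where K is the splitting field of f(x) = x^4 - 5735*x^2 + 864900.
Gal(K/Q) = Z/2Z (cyclic of order 2)

f factors as (x^2 - 5580)(x^2 - 155), so the splitting field is K = Q(sqrt(5580), sqrt(155)). The squarefree part of 5580 is 155 and the squarefree part of 155 is also 155, so sqrt(5580) and sqrt(155) are both rational multiples of sqrt(155). Hence Q(sqrt(5580)) = Q(sqrt(155)) = Q(sqrt(155)), and the splitting field collapses to a single degree-2 extension with Galois group Z/2Z.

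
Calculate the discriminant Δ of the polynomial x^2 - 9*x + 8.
Δ = 49

For a quadratic a x^2 + b x + c the discriminant is Δ = b^2 - 4ac = (-9)^2 - 4*(1)*(8) = 81 - (32) = 49.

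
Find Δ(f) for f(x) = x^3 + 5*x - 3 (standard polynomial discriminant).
Δ = -743

For a depressed cubic x^3 + p x + q the discriminant is Δ = -4 p^3 - 27 q^2 = -4*(5)^3 - 27*(-3)^2 = -500 - 243 = -743.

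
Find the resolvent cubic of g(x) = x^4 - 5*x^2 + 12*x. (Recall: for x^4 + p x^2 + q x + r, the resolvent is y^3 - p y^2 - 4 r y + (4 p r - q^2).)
h(y) = y^3 + 5*y^2 - 144

Identify coefficients: p = -5, q = 12, r = 0.
Plug into h(y) = y^3 - p y^2 - 4 r y + (4 p r - q^2):
  h(y) = y^3 - (-5) y^2 - 4*(0) y + (4*(-5)*(0) - (12)^2)
       = y^3 + (5) y^2 + (0) y + (-144).
Simplifying: h(y) = y^3 + 5*y^2 - 144.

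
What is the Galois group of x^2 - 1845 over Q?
Gal(K/Q) = Z/2Z (cyclic of order 2)

x^2 - 1845 is irreducible over Q since 1845 is not a rational square. The splitting field Q(sqrt(1845)) has degree 2 over Q, and its unique nontrivial automorphism is sqrt(1845) ↦ -sqrt(1845). Hence Gal(Q(sqrt(1845))/Q) = Z/2Z.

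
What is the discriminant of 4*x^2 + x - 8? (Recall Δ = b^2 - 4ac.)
Δ = 129

For a quadratic a x^2 + b x + c the discriminant is Δ = b^2 - 4ac = (1)^2 - 4*(4)*(-8) = 1 - (-128) = 129.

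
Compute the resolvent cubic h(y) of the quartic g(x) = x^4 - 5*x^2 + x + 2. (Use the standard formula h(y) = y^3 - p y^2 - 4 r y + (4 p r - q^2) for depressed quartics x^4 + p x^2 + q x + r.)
h(y) = y^3 + 5*y^2 - 8*y - 41

Identify coefficients: p = -5, q = 1, r = 2.
Plug into h(y) = y^3 - p y^2 - 4 r y + (4 p r - q^2):
  h(y) = y^3 - (-5) y^2 - 4*(2) y + (4*(-5)*(2) - (1)^2)
       = y^3 + (5) y^2 + (-8) y + (-41).
Simplifying: h(y) = y^3 + 5*y^2 - 8*y - 41.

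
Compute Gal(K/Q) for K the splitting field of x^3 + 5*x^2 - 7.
Gal(K/Q) = S_3 (symmetric group of order 6)

Compute the discriminant of x^3 + (5)*x^2 + (0)*x + (-7): Δ = 2177. Since Δ is not a rational square, the Galois group is not contained in A_3; it must be the full S_3 (irreducibility of the cubic rules out anything smaller).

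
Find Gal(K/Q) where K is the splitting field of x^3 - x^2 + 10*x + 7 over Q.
Gal(K/Q) = S_3 (symmetric group of order 6)

Compute the discriminant of x^3 + (-1)*x^2 + (10)*x + (7): Δ = -6455. Since Δ is not a rational square, the Galois group is not contained in A_3; it must be the full S_3 (irreducibility of the cubic rules out anything smaller).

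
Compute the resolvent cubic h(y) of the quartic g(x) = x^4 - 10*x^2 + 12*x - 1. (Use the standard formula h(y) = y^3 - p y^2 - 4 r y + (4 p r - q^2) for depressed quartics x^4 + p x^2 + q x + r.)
h(y) = y^3 + 10*y^2 + 4*y - 104

Identify coefficients: p = -10, q = 12, r = -1.
Plug into h(y) = y^3 - p y^2 - 4 r y + (4 p r - q^2):
  h(y) = y^3 - (-10) y^2 - 4*(-1) y + (4*(-10)*(-1) - (12)^2)
       = y^3 + (10) y^2 + (4) y + (-104).
Simplifying: h(y) = y^3 + 10*y^2 + 4*y - 104.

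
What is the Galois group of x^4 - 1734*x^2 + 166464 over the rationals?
Gal(K/Q) = Z/2Z (cyclic of order 2)

f factors as (x^2 - 102)(x^2 - 1632), so the splitting field is K = Q(sqrt(102), sqrt(1632)). The squarefree part of 102 is 102 and the squarefree part of 1632 is also 102, so sqrt(102) and sqrt(1632) are both rational multiples of sqrt(102). Hence Q(sqrt(102)) = Q(sqrt(1632)) = Q(sqrt(102)), and the splitting field collapses to a single degree-2 extension with Galois group Z/2Z.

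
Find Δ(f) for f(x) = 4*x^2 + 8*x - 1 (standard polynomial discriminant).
Δ = 80

For a quadratic a x^2 + b x + c the discriminant is Δ = b^2 - 4ac = (8)^2 - 4*(4)*(-1) = 64 - (-16) = 80.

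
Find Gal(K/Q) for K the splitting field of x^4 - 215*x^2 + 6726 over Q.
Gal(K/Q) = V_4 (Klein four-group, Z/2Z × Z/2Z)

f factors as (x^2 - 38)(x^2 - 177), so the splitting field is K = Q(sqrt(38), sqrt(177)). The elements 38, 177, 6726 are all non-squares in Q, so sqrt(38) and sqrt(177) generate independent quadratic extensions. Thus [K:Q] = 4 and Gal(K/Q) is generated by the two order-2 automorphisms sqrt(38) ↦ -sqrt(38) and sqrt(177) ↦ -sqrt(177), giving V_4.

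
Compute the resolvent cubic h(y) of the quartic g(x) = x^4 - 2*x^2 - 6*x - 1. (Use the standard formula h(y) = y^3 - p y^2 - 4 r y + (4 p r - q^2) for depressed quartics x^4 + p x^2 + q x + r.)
h(y) = y^3 + 2*y^2 + 4*y - 28

Identify coefficients: p = -2, q = -6, r = -1.
Plug into h(y) = y^3 - p y^2 - 4 r y + (4 p r - q^2):
  h(y) = y^3 - (-2) y^2 - 4*(-1) y + (4*(-2)*(-1) - (-6)^2)
       = y^3 + (2) y^2 + (4) y + (-28).
Simplifying: h(y) = y^3 + 2*y^2 + 4*y - 28.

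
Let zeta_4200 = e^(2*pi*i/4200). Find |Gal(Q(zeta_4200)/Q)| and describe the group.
|Gal(Q(zeta_4200)/Q)| = phi(4200) = 960; group ≅ (Z/4200Z)^* ≅ Z/2Z × Z/2Z × Z/2Z × Z/6Z × Z/20Z

The n-th cyclotomic polynomial Φ_4200(x) is the minimal polynomial of zeta_4200 over Q and has degree phi(4200) = 960. So Q(zeta_4200) is a degree-960 Galois extension with Galois group (Z/4200Z)^*. By CRT, (Z/4200Z)^* ≅ (Z/8Z)^* × (Z/3Z)^* × (Z/25Z)^* × (Z/7Z)^*. Each prime-power unit group is (Z/8Z)^* ≅ Z/2Z × Z/2Z; (Z/3Z)^* ≅ Z/2Z; (Z/25Z)^* ≅ Z/20Z; (Z/7Z)^* ≅ Z/6Z. Hence Gal(Q(zeta_4200)/Q) ≅ Z/2Z × Z/2Z × Z/2Z × Z/6Z × Z/20Z.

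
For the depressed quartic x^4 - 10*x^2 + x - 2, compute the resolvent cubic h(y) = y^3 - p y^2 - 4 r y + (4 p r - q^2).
h(y) = y^3 + 10*y^2 + 8*y + 79

Identify coefficients: p = -10, q = 1, r = -2.
Plug into h(y) = y^3 - p y^2 - 4 r y + (4 p r - q^2):
  h(y) = y^3 - (-10) y^2 - 4*(-2) y + (4*(-10)*(-2) - (1)^2)
       = y^3 + (10) y^2 + (8) y + (79).
Simplifying: h(y) = y^3 + 10*y^2 + 8*y + 79.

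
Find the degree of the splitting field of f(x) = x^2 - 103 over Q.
[K:Q] = 2

The polynomial x^2 - 103 is irreducible over Q since 103 is not a perfect square. Its splitting field is Q(sqrt(103)), which has degree 2 over Q.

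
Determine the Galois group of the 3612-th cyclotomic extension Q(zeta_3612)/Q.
|Gal(Q(zeta_3612)/Q)| = phi(3612) = 1008; group ≅ (Z/3612Z)^* ≅ Z/2Z × Z/2Z × Z/6Z × Z/42Z

The n-th cyclotomic polynomial Φ_3612(x) is the minimal polynomial of zeta_3612 over Q and has degree phi(3612) = 1008. So Q(zeta_3612) is a degree-1008 Galois extension with Galois group (Z/3612Z)^*. By CRT, (Z/3612Z)^* ≅ (Z/4Z)^* × (Z/3Z)^* × (Z/7Z)^* × (Z/43Z)^*. Each prime-power unit group is (Z/4Z)^* ≅ Z/2Z; (Z/3Z)^* ≅ Z/2Z; (Z/7Z)^* ≅ Z/6Z; (Z/43Z)^* ≅ Z/42Z. Hence Gal(Q(zeta_3612)/Q) ≅ Z/2Z × Z/2Z × Z/6Z × Z/42Z.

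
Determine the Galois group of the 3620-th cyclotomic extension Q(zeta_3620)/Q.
|Gal(Q(zeta_3620)/Q)| = phi(3620) = 1440; group ≅ (Z/3620Z)^* ≅ Z/2Z × Z/4Z × Z/180Z

The n-th cyclotomic polynomial Φ_3620(x) is the minimal polynomial of zeta_3620 over Q and has degree phi(3620) = 1440. So Q(zeta_3620) is a degree-1440 Galois extension with Galois group (Z/3620Z)^*. By CRT, (Z/3620Z)^* ≅ (Z/4Z)^* × (Z/5Z)^* × (Z/181Z)^*. Each prime-power unit group is (Z/4Z)^* ≅ Z/2Z; (Z/5Z)^* ≅ Z/4Z; (Z/181Z)^* ≅ Z/180Z. Hence Gal(Q(zeta_3620)/Q) ≅ Z/2Z × Z/4Z × Z/180Z.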